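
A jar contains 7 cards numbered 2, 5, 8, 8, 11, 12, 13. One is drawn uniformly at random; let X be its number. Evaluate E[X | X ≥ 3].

19/2

P(X ≥ 3) = 6/7.
Σ over the event: 5·1/7 + 8·2/7 + 11·1/7 + 12·1/7 + 13·1/7 = 57/7.
E[X | X ≥ 3] = (57/7) / (6/7) = 19/2.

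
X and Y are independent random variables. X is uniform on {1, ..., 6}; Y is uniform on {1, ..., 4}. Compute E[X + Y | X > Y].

47/7

P(X > Y) = 7/12.
Summing (X+Y)·P(x,y) over outcomes with X > Y gives 47/12.
E[X + Y | X > Y] = (47/12) / (7/12) = 47/7.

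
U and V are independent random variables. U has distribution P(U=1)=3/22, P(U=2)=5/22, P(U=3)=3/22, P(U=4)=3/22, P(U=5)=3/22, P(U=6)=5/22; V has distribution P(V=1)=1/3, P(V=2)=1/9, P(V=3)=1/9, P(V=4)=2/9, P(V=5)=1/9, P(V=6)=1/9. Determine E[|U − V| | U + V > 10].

8/13

P(U + V > 10) = 13/198.
Summing |U−V|·P(x,y) over outcomes with U + V > 10 gives 4/99.
E[|U − V| | U + V > 10] = (4/99) / (13/198) = 8/13.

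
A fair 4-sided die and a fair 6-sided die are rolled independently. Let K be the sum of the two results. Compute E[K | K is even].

P(K is even) = 1/2.
Σ over the event: 2·1/24 + 4·1/8 + 6·1/6 + 8·1/8 + 10·1/24 = 3.
E[K | K is even] = (3) / (1/2) = 6.

6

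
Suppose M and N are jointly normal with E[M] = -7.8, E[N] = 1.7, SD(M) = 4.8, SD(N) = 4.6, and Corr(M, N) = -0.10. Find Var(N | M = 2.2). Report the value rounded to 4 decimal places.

Var(N | M=x) = (1 − ρ²)·σ_N².
Var(N | M=2.2) = (4.6)²·(1 − (-0.10)²) = 21.16·0.99 = 20.9484.

20.9484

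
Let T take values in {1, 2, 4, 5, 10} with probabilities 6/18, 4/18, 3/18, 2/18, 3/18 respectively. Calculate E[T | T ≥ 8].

10

P(T ≥ 8) = 1/6.
Σ over the event: 10·1/6 = 5/3.
E[T | T ≥ 8] = (5/3) / (1/6) = 10.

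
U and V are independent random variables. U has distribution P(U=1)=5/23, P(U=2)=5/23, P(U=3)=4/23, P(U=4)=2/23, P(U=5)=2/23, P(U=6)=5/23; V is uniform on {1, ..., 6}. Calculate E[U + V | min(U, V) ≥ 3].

P(min(U, V) ≥ 3) = 26/69.
Summing (U+V)·P(x,y) over outcomes with min(U, V) ≥ 3 gives 79/23.
E[U + V | min(U, V) ≥ 3] = (79/23) / (26/69) = 237/26.

237/26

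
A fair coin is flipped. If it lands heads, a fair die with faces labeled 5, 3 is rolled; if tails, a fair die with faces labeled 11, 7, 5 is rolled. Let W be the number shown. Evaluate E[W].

E[W | heads] = (5+3)/2 = 4.
E[W | tails] = (11+7+5)/3 = 23/3.
E[W] = (1/2)·(4) + (1/2)·(23/3) = 35/6.

35/6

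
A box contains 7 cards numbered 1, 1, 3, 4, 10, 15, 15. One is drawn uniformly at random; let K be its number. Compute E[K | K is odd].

7

P(K is odd) = 5/7.
Σ over the event: 1·2/7 + 3·1/7 + 15·2/7 = 5.
E[K | K is odd] = (5) / (5/7) = 7.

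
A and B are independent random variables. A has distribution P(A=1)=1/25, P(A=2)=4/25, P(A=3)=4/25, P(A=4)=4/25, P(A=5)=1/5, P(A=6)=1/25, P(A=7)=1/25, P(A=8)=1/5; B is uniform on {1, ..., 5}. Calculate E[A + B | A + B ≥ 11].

107/9

P(A + B ≥ 11) = 18/125.
Summing (A+B)·P(x,y) over outcomes with A + B ≥ 11 gives 214/125.
E[A + B | A + B ≥ 11] = (214/125) / (18/125) = 107/9.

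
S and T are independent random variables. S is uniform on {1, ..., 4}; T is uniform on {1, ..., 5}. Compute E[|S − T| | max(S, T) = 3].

P(max(S, T) = 3) = 1/4.
Summing |S−T|·P(x,y) over outcomes with max(S, T) = 3 gives 3/10.
E[|S − T| | max(S, T) = 3] = (3/10) / (1/4) = 6/5.

6/5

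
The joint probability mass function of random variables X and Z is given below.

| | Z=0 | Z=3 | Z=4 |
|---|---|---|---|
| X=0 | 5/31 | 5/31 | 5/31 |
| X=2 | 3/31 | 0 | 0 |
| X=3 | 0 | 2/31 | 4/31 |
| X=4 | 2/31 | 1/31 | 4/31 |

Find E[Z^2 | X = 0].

P(X = 0) = 15/31.
Σ Z^2·P over the event = 0·(5/31) + 9·(5/31) + 16·(5/31) = 125/31.
E[Z^2 | X = 0] = (125/31) / (15/31) = 25/3.

25/3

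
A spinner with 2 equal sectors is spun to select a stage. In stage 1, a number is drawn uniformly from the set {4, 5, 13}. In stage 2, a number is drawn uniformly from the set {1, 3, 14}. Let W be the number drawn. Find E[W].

20/3

E[W | stage 1] = (4+5+13)/3 = 22/3.
E[W | stage 2] = (1+3+14)/3 = 6.
By the law of total expectation,
E[W] = (1/2)·(22/3) + (1/2)·(6) = 20/3.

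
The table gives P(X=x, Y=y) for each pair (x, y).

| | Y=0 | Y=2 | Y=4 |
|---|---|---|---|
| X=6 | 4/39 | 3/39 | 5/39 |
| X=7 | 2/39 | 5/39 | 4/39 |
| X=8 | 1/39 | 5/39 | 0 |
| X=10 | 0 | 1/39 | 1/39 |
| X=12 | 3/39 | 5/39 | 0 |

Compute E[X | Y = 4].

34/5

P(Y = 4) = 10/39.
Σ X·P over the event = 6·(5/39) + 7·(4/39) + 10·(1/39) = 68/39.
E[X | Y = 4] = (68/39) / (10/39) = 34/5.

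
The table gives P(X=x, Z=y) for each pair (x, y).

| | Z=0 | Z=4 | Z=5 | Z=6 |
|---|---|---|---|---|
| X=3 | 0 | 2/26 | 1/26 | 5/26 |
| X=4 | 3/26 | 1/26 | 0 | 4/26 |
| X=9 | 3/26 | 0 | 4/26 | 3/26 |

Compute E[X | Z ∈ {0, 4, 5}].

44/7

P(Z ∈ {0, 4, 5}) = 7/13.
Σ X·P over the event = 3·(2/26) + 3·(1/26) + 4·(3/26) + 4·(1/26) + 9·(3/26) + 9·(4/26) = 44/13.
E[X | Z ∈ {0, 4, 5}] = (44/13) / (7/13) = 44/7.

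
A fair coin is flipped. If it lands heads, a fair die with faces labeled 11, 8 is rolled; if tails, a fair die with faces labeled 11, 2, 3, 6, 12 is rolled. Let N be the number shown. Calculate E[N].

163/20

E[N | heads] = (11+8)/2 = 19/2.
E[N | tails] = (11+2+3+6+12)/5 = 34/5.
E[N] = (1/2)·(19/2) + (1/2)·(34/5) = 163/20.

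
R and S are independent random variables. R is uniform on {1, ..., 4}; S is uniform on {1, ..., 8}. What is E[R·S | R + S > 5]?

325/22

P(R + S > 5) = 11/16.
Summing RS·P(x,y) over outcomes with R + S > 5 gives 325/32.
E[R·S | R + S > 5] = (325/32) / (11/16) = 325/22.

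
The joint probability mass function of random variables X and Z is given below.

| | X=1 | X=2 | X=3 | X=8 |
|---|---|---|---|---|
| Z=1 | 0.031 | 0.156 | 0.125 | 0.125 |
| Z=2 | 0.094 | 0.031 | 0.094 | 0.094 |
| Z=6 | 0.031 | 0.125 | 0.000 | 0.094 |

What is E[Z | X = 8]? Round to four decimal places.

P(X = 8) = 0.313.
Σ Z·P over the event = 1·(0.125) + 2·(0.094) + 6·(0.094) = 0.877.
E[Z | X = 8] = (0.877) / (0.313) = 2.8019.

2.8019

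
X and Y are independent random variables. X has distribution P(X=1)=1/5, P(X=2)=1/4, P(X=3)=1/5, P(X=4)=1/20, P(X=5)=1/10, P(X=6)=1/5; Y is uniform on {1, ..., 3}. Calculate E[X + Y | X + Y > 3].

P(X + Y > 3) = 47/60.
Summing (X+Y)·P(x,y) over outcomes with X + Y > 3 gives 277/60.
E[X + Y | X + Y > 3] = (277/60) / (47/60) = 277/47.

277/47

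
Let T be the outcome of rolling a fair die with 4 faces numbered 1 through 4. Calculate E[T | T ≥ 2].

3

Given T ≥ 2, T is equally likely to be any of {2, 3, 4}.
E[T | T ≥ 2] = (2 + 3 + 4) / 3 = 3.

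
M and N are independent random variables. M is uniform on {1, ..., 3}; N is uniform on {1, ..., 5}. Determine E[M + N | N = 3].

P(N = 3) = 1/5.
Summing (M+N)·P(x,y) over outcomes with N = 3 gives 1.
E[M + N | N = 3] = (1) / (1/5) = 5.

5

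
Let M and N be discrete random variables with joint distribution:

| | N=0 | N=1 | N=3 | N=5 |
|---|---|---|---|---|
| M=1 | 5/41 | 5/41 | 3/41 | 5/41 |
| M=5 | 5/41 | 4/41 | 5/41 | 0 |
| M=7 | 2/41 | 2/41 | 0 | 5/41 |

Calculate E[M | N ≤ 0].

11/3

P(N ≤ 0) = 12/41.
Σ M·P over the event = 1·(5/41) + 5·(5/41) + 7·(2/41) = 44/41.
E[M | N ≤ 0] = (44/41) / (12/41) = 11/3.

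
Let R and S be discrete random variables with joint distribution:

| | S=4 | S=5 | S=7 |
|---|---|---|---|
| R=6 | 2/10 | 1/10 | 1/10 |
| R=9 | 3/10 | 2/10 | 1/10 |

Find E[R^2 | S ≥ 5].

63

P(S ≥ 5) = 1/2.
Σ R^2·P over the event = 36·(1/10) + 36·(1/10) + 81·(2/10) + 81·(1/10) = 63/2.
E[R^2 | S ≥ 5] = (63/2) / (1/2) = 63.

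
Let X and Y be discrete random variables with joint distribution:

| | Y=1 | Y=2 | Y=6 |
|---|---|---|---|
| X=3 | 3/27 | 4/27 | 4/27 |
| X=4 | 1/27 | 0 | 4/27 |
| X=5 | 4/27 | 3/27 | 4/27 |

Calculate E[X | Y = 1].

33/8

P(Y = 1) = 8/27.
Σ X·P over the event = 3·(3/27) + 4·(1/27) + 5·(4/27) = 11/9.
E[X | Y = 1] = (11/9) / (8/27) = 33/8.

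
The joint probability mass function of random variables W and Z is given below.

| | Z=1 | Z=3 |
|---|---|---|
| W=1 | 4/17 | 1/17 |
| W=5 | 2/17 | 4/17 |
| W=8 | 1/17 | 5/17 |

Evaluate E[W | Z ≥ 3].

61/10

P(Z ≥ 3) = 10/17.
Σ W·P over the event = 1·(1/17) + 5·(4/17) + 8·(5/17) = 61/17.
E[W | Z ≥ 3] = (61/17) / (10/17) = 61/10.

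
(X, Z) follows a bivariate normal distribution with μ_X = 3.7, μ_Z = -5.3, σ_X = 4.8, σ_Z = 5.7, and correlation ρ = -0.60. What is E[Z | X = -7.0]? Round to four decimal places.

2.3238

E[Z | X=x] = μ_Z + ρ(σ_Z/σ_X)(x − μ_X) for jointly normal variables.
E[Z | X=-7.0] = -5.3 + (-0.60)·(5.7/4.8)·(-7.0 − (3.7)) = -5.3 + (-0.7125)·(-10.7) = 2.3238.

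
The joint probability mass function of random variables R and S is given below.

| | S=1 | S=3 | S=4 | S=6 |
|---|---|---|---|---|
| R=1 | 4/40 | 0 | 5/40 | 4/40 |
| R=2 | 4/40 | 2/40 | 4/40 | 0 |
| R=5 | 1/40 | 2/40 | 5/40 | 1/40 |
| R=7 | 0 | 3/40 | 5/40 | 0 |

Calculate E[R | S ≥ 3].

117/31

P(S ≥ 3) = 31/40.
Summing R·P(R=x,S=y) over the conditioning event gives 117/40.
E[R | S ≥ 3] = (117/40) / (31/40) = 117/31.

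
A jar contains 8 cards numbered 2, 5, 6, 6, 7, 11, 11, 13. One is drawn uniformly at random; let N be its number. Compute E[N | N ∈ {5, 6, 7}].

6

P(N ∈ {5, 6, 7}) = 1/2.
Σ over the event: 5·1/8 + 6·1/4 + 7·1/8 = 3.
E[N | N ∈ {5, 6, 7}] = (3) / (1/2) = 6.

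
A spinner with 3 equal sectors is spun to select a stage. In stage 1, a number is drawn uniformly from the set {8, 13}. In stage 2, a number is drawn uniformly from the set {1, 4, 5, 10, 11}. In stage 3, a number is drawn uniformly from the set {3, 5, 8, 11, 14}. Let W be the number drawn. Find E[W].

83/10

E[W | stage 1] = (8+13)/2 = 21/2.
E[W | stage 2] = (1+4+5+10+11)/5 = 31/5.
E[W | stage 3] = (3+5+8+11+14)/5 = 41/5.
By the law of total expectation,
E[W] = (1/3)·(21/2) + (1/3)·(31/5) + (1/3)·(41/5) = 83/10.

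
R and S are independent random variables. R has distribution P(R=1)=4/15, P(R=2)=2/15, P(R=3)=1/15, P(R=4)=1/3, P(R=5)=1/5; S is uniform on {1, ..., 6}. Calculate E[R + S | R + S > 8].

97/10

P(R + S > 8) = 2/9.
Summing (R+S)·P(x,y) over outcomes with R + S > 8 gives 97/45.
E[R + S | R + S > 8] = (97/45) / (2/9) = 97/10.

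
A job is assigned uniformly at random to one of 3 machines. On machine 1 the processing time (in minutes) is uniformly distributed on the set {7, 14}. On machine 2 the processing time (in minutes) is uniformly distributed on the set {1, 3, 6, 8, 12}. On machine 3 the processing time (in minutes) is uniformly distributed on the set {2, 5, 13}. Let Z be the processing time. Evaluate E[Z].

E[Z | machine 1] = (7+14)/2 = 21/2.
E[Z | machine 2] = (1+3+6+8+12)/5 = 6.
E[Z | machine 3] = (2+5+13)/3 = 20/3.
By the law of total expectation,
E[Z] = (1/3)·(21/2) + (1/3)·(6) + (1/3)·(20/3) = 139/18.

139/18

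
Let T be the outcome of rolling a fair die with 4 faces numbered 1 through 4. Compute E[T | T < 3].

Given T < 3, T is equally likely to be any of {1, 2}.
E[T | T < 3] = (1 + 2) / 2 = 3/2.

3/2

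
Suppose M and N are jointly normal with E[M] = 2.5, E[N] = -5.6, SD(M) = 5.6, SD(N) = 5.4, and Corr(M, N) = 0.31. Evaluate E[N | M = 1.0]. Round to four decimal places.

-6.0484

The regression of N on M has slope ρ·σ_N/σ_M and passes through (μ_M, μ_N).
E[N | M=1.0] = -5.6 + (0.31)·(5.4/5.6)·(1.0 − (2.5)) = -5.6 + (0.29893)·(-1.5) = -6.0484.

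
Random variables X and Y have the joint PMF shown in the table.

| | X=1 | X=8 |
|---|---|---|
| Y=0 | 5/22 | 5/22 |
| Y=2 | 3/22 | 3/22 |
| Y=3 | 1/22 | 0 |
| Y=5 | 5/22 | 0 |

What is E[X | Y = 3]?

1

P(Y = 3) = 1/22.
Summing X·P(X=x,Y=y) over the conditioning event gives 1/22.
E[X | Y = 3] = (1/22) / (1/22) = 1.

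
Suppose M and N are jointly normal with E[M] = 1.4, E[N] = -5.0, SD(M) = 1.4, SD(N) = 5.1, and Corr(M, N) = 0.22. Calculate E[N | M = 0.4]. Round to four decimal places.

The regression of N on M has slope ρ·σ_N/σ_M and passes through (μ_M, μ_N).
E[N | M=0.4] = -5.0 + (0.22)·(5.1/1.4)·(0.4 − (1.4)) = -5.0 + (0.80143)·(-1) = -5.8014.

-5.8014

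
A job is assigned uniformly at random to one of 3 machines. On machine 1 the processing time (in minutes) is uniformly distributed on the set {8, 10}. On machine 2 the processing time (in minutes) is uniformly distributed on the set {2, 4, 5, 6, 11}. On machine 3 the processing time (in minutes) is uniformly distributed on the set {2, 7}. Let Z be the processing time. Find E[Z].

E[Z | machine 1] = (8+10)/2 = 9.
E[Z | machine 2] = (2+4+5+6+11)/5 = 28/5.
E[Z | machine 3] = (2+7)/2 = 9/2.
E[Z] = (1/3)·(9) + (1/3)·(28/5) + (1/3)·(9/2) = 191/30.

191/30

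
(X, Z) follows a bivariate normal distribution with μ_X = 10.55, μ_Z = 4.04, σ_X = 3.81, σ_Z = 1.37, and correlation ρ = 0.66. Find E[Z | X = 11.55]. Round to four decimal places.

4.2773

The regression of Z on X has slope ρ·σ_Z/σ_X and passes through (μ_X, μ_Z).
E[Z | X=11.55] = 4.04 + (0.66)·(1.37/3.81)·(11.55 − (10.55)) = 4.04 + (0.23732)·(1) = 4.2773.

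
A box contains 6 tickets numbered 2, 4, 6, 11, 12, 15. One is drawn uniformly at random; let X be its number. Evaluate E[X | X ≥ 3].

P(X ≥ 3) = 5/6.
Σ over the event: 4·1/6 + 6·1/6 + 11·1/6 + 12·1/6 + 15·1/6 = 8.
E[X | X ≥ 3] = (8) / (5/6) = 48/5.

48/5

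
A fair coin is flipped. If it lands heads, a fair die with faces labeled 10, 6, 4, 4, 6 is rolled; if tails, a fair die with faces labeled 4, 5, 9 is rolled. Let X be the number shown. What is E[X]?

E[X | heads] = (10+6+4+4+6)/5 = 6.
E[X | tails] = (4+5+9)/3 = 6.
E[X] = (1/2)·(6) + (1/2)·(6) = 6.

6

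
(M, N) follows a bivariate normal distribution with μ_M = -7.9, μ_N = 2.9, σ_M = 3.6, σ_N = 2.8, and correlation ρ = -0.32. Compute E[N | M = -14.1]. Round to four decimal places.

For a bivariate normal, E[N | M=x] = μ_N + ρ·(σ_N/σ_M)·(x − μ_M).
E[N | M=-14.1] = 2.9 + (-0.32)·(2.8/3.6)·(-14.1 − (-7.9)) = 2.9 + (-0.24889)·(-6.2) = 4.4431.

4.4431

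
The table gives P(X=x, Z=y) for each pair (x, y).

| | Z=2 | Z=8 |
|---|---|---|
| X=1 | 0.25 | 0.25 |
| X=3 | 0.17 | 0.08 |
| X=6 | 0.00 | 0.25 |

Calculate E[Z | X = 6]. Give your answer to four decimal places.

8.0000

P(X = 6) = 0.25.
Σ Z·P over the event = 8·(0.25) = 2.00.
E[Z | X = 6] = (2.00) / (0.25) = 8.0000.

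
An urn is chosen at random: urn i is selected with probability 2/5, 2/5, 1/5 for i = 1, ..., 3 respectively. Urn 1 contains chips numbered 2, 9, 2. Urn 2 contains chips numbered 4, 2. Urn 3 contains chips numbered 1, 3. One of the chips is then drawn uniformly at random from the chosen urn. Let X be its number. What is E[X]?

E[X | urn 1] = (2+9+2)/3 = 13/3.
E[X | urn 2] = (4+2)/2 = 3.
E[X | urn 3] = (1+3)/2 = 2.
E[X] = (2/5)·(13/3) + (2/5)·(3) + (1/5)·(2) = 10/3.

10/3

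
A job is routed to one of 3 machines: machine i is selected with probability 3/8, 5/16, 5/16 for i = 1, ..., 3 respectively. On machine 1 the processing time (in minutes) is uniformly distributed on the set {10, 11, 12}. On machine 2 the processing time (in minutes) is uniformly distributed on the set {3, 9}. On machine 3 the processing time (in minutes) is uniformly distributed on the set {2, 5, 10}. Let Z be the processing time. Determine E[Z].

E[Z | machine 1] = (10+11+12)/3 = 11.
E[Z | machine 2] = (3+9)/2 = 6.
E[Z | machine 3] = (2+5+10)/3 = 17/3.
E[Z] = (3/8)·(11) + (5/16)·(6) + (5/16)·(17/3) = 373/48.

373/48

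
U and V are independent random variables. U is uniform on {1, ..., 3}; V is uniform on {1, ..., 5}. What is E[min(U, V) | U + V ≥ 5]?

P(U + V ≥ 5) = 3/5.
Summing min(U,V)·P(x,y) over outcomes with U + V ≥ 5 gives 19/15.
E[min(U, V) | U + V ≥ 5] = (19/15) / (3/5) = 19/9.

19/9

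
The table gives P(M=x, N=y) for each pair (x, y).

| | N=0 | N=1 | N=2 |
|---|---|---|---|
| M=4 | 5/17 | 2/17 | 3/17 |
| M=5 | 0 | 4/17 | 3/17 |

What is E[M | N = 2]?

9/2

P(N = 2) = 6/17.
Σ M·P over the event = 4·(3/17) + 5·(3/17) = 27/17.
E[M | N = 2] = (27/17) / (6/17) = 9/2.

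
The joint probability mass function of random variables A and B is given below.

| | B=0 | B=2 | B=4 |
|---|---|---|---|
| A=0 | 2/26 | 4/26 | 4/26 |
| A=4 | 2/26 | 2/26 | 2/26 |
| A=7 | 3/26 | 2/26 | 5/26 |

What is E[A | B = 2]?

11/4

P(B = 2) = 4/13.
Σ A·P over the event = 0·(4/26) + 4·(2/26) + 7·(2/26) = 11/13.
E[A | B = 2] = (11/13) / (4/13) = 11/4.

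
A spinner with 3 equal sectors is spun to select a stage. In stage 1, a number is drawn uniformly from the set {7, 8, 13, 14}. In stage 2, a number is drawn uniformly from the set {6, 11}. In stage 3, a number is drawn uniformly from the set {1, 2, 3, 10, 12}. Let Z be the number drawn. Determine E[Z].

41/5

E[Z | stage 1] = (7+8+13+14)/4 = 21/2.
E[Z | stage 2] = (6+11)/2 = 17/2.
E[Z | stage 3] = (1+2+3+10+12)/5 = 28/5.
E[Z] = (1/3)·(21/2) + (1/3)·(17/2) + (1/3)·(28/5) = 41/5.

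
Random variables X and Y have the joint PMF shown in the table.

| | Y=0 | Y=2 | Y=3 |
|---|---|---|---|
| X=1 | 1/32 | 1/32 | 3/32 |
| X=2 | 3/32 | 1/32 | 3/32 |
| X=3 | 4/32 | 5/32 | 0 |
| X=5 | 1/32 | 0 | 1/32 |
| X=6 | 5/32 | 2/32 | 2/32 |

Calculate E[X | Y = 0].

27/7

P(Y = 0) = 7/16.
Σ X·P over the event = 1·(1/32) + 2·(3/32) + 3·(4/32) + 5·(1/32) + 6·(5/32) = 27/16.
E[X | Y = 0] = (27/16) / (7/16) = 27/7.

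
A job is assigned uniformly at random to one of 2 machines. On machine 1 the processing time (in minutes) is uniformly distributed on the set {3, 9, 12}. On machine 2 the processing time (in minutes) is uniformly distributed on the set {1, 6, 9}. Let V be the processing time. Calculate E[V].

E[V | machine 1] = (3+9+12)/3 = 8.
E[V | machine 2] = (1+6+9)/3 = 16/3.
By the law of total expectation,
E[V] = (1/2)·(8) + (1/2)·(16/3) = 20/3.

20/3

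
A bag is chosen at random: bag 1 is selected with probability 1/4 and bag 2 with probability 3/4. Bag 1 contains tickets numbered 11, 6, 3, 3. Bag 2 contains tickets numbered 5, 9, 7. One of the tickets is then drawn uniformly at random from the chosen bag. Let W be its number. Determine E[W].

E[W | bag 1] = (11+6+3+3)/4 = 23/4.
E[W | bag 2] = (5+9+7)/3 = 7.
By the law of total expectation,
E[W] = (1/4)·(23/4) + (3/4)·(7) = 107/16.

107/16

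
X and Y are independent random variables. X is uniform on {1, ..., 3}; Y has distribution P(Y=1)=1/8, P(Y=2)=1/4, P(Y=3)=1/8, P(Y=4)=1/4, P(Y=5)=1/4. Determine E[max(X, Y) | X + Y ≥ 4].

P(X + Y ≥ 4) = 5/6.
Summing max(X,Y)·P(x,y) over outcomes with X + Y ≥ 4 gives 19/6.
E[max(X, Y) | X + Y ≥ 4] = (19/6) / (5/6) = 19/5.

19/5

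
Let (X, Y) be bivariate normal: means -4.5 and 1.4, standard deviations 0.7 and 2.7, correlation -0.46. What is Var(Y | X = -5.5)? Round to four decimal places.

The conditional variance in a bivariate normal is σ_Y²(1 − ρ²), independent of x.
Var(Y | X=-5.5) = (2.7)²·(1 − (-0.46)²) = 7.29·0.7884 = 5.7474.

5.7474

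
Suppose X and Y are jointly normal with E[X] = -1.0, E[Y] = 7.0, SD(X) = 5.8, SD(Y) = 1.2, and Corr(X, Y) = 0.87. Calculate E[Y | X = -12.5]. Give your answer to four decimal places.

4.9300

For a bivariate normal, E[Y | X=x] = μ_Y + ρ·(σ_Y/σ_X)·(x − μ_X).
E[Y | X=-12.5] = 7.0 + (0.87)·(1.2/5.8)·(-12.5 − (-1.0)) = 7.0 + (0.18)·(-11.5) = 4.9300.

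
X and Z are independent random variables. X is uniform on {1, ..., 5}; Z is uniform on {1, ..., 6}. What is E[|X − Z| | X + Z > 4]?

49/24

P(X + Z > 4) = 4/5.
Summing |X−Z|·P(x,y) over outcomes with X + Z > 4 gives 49/30.
E[|X − Z| | X + Z > 4] = (49/30) / (4/5) = 49/24.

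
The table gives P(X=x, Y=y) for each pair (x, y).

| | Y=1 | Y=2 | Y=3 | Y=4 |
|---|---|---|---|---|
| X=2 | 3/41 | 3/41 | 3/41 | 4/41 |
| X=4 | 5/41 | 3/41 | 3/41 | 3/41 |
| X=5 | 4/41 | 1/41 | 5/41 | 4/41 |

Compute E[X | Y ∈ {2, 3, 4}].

P(Y ∈ {2, 3, 4}) = 29/41.
Summing X·P(X=x,Y=y) over the conditioning event gives 106/41.
E[X | Y ∈ {2, 3, 4}] = (106/41) / (29/41) = 106/29.

106/29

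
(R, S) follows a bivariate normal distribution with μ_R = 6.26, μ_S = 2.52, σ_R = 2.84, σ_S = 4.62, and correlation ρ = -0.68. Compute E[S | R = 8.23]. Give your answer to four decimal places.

The regression of S on R has slope ρ·σ_S/σ_R and passes through (μ_R, μ_S).
E[S | R=8.23] = 2.52 + (-0.68)·(4.62/2.84)·(8.23 − (6.26)) = 2.52 + (-1.1062)·(1.97) = 0.3408.

0.3408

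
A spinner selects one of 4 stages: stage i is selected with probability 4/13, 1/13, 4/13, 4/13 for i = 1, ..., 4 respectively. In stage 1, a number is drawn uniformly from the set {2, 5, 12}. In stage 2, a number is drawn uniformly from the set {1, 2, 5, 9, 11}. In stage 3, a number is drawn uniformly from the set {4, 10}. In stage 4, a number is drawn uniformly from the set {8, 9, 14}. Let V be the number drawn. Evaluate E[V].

1504/195

E[V | stage 1] = (2+5+12)/3 = 19/3.
E[V | stage 2] = (1+2+5+9+11)/5 = 28/5.
E[V | stage 3] = (4+10)/2 = 7.
E[V | stage 4] = (8+9+14)/3 = 31/3.
By the law of total expectation,
E[V] = (4/13)·(19/3) + (1/13)·(28/5) + (4/13)·(7) + (4/13)·(31/3) = 1504/195.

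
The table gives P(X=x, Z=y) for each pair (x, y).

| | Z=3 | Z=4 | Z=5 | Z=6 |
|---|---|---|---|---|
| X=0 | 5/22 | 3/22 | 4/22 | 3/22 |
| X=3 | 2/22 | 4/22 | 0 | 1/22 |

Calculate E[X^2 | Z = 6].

9/4

P(Z = 6) = 2/11.
Σ X^2·P over the event = 0·(3/22) + 9·(1/22) = 9/22.
E[X^2 | Z = 6] = (9/22) / (2/11) = 9/4.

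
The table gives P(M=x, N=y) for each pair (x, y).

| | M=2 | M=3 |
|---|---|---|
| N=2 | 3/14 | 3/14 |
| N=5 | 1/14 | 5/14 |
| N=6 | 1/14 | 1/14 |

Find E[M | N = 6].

P(N = 6) = 1/7.
Σ M·P over the event = 2·(1/14) + 3·(1/14) = 5/14.
E[M | N = 6] = (5/14) / (1/7) = 5/2.

5/2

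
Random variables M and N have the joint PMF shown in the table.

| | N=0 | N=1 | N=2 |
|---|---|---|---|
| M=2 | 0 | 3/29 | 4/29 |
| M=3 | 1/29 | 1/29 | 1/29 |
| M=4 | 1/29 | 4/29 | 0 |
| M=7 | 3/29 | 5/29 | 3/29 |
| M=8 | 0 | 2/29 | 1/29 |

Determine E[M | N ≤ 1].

26/5

P(N ≤ 1) = 20/29.
Σ M·P over the event = 2·(3/29) + 3·(1/29) + 3·(1/29) + 4·(1/29) + 4·(4/29) + 7·(3/29) + 7·(5/29) + 8·(2/29) = 104/29.
E[M | N ≤ 1] = (104/29) / (20/29) = 26/5.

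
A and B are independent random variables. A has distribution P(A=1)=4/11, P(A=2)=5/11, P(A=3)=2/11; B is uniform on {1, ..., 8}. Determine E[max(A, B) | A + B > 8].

149/20

P(A + B > 8) = 5/22.
Summing max(A,B)·P(x,y) over outcomes with A + B > 8 gives 149/88.
E[max(A, B) | A + B > 8] = (149/88) / (5/22) = 149/20.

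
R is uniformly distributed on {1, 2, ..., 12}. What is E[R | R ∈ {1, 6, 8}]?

P(R ∈ {1, 6, 8}) = 1/4.
Σ over the event: 1·1/12 + 6·1/12 + 8·1/12 = 5/4.
E[R | R ∈ {1, 6, 8}] = (5/4) / (1/4) = 5.

5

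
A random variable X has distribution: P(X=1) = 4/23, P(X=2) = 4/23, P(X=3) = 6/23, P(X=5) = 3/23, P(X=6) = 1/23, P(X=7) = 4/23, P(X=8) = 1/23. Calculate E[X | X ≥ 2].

P(X ≥ 2) = 19/23.
Σ over the event: 2·4/23 + 3·6/23 + 5·3/23 + 6·1/23 + 7·4/23 + 8·1/23 = 83/23.
E[X | X ≥ 2] = (83/23) / (19/23) = 83/19.

83/19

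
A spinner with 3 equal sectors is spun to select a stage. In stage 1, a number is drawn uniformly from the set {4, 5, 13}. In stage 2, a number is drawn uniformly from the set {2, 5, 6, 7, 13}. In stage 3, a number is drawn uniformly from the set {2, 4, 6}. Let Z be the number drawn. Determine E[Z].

E[Z | stage 1] = (4+5+13)/3 = 22/3.
E[Z | stage 2] = (2+5+6+7+13)/5 = 33/5.
E[Z | stage 3] = (2+4+6)/3 = 4.
By the law of total expectation,
E[Z] = (1/3)·(22/3) + (1/3)·(33/5) + (1/3)·(4) = 269/45.

269/45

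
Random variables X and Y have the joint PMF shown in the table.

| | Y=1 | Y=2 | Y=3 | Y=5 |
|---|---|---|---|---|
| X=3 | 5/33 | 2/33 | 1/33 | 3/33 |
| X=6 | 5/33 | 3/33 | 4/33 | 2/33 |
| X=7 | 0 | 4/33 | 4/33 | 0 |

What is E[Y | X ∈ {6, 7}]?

53/22

P(X ∈ {6, 7}) = 2/3.
Σ Y·P over the event = 1·(5/33) + 2·(3/33) + 3·(4/33) + 5·(2/33) + 2·(4/33) + 3·(4/33) = 53/33.
E[Y | X ∈ {6, 7}] = (53/33) / (2/3) = 53/22.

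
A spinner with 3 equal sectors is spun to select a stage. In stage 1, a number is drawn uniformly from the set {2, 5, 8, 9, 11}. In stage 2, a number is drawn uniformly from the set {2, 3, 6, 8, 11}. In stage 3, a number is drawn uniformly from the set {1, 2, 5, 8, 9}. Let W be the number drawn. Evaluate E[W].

6

E[W | stage 1] = (2+5+8+9+11)/5 = 7.
E[W | stage 2] = (2+3+6+8+11)/5 = 6.
E[W | stage 3] = (1+2+5+8+9)/5 = 5.
E[W] = (1/3)·(7) + (1/3)·(6) + (1/3)·(5) = 6.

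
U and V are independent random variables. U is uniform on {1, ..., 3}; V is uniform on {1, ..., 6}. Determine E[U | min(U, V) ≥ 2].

5/2

Outcomes with min(U, V) ≥ 2: (2,2), (2,3), (2,4), (2,5), (2,6), (3,2), (3,3), (3,4), (3,5), (3,6), each with probability 1/18.
E[U | min(U, V) ≥ 2] = (2 + 2 + 2 + 2 + 2 + 3 + 3 + 3 + 3 + 3) / 10 = 5/2.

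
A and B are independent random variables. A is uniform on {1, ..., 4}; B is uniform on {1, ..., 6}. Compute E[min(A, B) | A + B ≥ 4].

47/21

P(A + B ≥ 4) = 7/8.
Summing min(A,B)·P(x,y) over outcomes with A + B ≥ 4 gives 47/24.
E[min(A, B) | A + B ≥ 4] = (47/24) / (7/8) = 47/21.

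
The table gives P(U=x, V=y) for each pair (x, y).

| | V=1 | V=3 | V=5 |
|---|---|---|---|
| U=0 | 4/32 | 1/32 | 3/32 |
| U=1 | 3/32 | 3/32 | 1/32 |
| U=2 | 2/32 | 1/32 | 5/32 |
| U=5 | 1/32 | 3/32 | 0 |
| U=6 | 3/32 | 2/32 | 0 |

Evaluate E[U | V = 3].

16/5

P(V = 3) = 5/16.
Summing U·P(U=x,V=y) over the conditioning event gives 1.
E[U | V = 3] = (1) / (5/16) = 16/5.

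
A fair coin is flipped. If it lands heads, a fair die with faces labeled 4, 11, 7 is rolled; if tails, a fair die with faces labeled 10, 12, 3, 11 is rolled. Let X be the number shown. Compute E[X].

49/6

E[X | heads] = (4+11+7)/3 = 22/3.
E[X | tails] = (10+12+3+11)/4 = 9.
By the law of total expectation,
E[X] = (1/2)·(22/3) + (1/2)·(9) = 49/6.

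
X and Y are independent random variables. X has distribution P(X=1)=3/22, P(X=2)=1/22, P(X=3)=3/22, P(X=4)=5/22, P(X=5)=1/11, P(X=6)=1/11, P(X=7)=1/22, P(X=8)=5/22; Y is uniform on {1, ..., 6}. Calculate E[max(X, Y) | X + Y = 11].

71/10

P(X + Y = 11) = 5/66.
Summing max(X,Y)·P(x,y) over outcomes with X + Y = 11 gives 71/132.
E[max(X, Y) | X + Y = 11] = (71/132) / (5/66) = 71/10.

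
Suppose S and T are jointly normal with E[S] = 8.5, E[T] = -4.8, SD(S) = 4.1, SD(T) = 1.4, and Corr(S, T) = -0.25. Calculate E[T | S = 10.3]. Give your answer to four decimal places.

E[T | S=x] = μ_T + ρ(σ_T/σ_S)(x − μ_S) for jointly normal variables.
E[T | S=10.3] = -4.8 + (-0.25)·(1.4/4.1)·(10.3 − (8.5)) = -4.8 + (-0.085366)·(1.8) = -4.9537.

-4.9537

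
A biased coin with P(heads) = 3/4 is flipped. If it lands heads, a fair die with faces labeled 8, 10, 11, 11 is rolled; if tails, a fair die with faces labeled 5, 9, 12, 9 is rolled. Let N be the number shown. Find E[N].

155/16

E[N | heads] = (8+10+11+11)/4 = 10.
E[N | tails] = (5+9+12+9)/4 = 35/4.
By the law of total expectation,
E[N] = (3/4)·(10) + (1/4)·(35/4) = 155/16.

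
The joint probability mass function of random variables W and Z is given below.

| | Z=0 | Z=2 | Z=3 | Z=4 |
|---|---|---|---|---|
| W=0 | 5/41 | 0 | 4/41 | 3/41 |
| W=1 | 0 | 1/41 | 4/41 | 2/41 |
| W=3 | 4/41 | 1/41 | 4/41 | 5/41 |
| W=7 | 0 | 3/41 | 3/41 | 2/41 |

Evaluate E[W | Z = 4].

P(Z = 4) = 12/41.
Σ W·P over the event = 0·(3/41) + 1·(2/41) + 3·(5/41) + 7·(2/41) = 31/41.
E[W | Z = 4] = (31/41) / (12/41) = 31/12.

31/12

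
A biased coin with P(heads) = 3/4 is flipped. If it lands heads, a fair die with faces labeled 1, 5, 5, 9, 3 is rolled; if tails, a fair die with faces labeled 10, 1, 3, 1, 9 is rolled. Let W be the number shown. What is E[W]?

E[W | heads] = (1+5+5+9+3)/5 = 23/5.
E[W | tails] = (10+1+3+1+9)/5 = 24/5.
By the law of total expectation,
E[W] = (3/4)·(23/5) + (1/4)·(24/5) = 93/20.

93/20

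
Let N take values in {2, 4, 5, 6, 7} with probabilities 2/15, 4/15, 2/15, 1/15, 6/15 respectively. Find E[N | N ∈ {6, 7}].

P(N ∈ {6, 7}) = 7/15.
Σ over the event: 6·1/15 + 7·2/5 = 16/5.
E[N | N ∈ {6, 7}] = (16/5) / (7/15) = 48/7.

48/7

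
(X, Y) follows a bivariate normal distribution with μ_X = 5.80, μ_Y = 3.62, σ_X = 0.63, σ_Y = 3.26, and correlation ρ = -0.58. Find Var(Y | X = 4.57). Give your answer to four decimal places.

The conditional variance in a bivariate normal is σ_Y²(1 − ρ²), independent of x.
Var(Y | X=4.57) = (3.26)²·(1 − (-0.58)²) = 10.6276·0.6636 = 7.0525.

7.0525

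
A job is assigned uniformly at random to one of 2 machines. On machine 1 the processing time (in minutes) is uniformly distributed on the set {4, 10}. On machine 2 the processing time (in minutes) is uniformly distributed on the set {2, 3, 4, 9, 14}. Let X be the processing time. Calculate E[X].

67/10

E[X | machine 1] = (4+10)/2 = 7.
E[X | machine 2] = (2+3+4+9+14)/5 = 32/5.
By the law of total expectation,
E[X] = (1/2)·(7) + (1/2)·(32/5) = 67/10.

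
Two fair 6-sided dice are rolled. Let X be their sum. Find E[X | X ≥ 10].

P(X ≥ 10) = 1/6.
Σ over the event: 10·1/12 + 11·1/18 + 12·1/36 = 16/9.
E[X | X ≥ 10] = (16/9) / (1/6) = 32/3.

32/3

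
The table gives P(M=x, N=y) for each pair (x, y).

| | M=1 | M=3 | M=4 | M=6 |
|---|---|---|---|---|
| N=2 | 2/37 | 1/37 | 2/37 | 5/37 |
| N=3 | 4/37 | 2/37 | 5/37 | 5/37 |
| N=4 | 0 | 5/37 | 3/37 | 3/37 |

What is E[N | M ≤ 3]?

22/7

P(M ≤ 3) = 14/37.
Σ N·P over the event = 2·(2/37) + 3·(4/37) + 2·(1/37) + 3·(2/37) + 4·(5/37) = 44/37.
E[N | M ≤ 3] = (44/37) / (14/37) = 22/7.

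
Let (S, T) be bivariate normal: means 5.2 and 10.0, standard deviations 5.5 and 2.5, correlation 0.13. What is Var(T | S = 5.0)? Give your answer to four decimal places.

The conditional variance in a bivariate normal is σ_T²(1 − ρ²), independent of x.
Var(T | S=5.0) = (2.5)²·(1 − (0.13)²) = 6.25·0.9831 = 6.1444.

6.1444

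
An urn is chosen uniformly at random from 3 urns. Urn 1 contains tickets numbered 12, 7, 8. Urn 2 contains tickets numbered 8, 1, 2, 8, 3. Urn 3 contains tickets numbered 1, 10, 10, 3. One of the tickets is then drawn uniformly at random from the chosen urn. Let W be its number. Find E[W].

E[W | urn 1] = (12+7+8)/3 = 9.
E[W | urn 2] = (8+1+2+8+3)/5 = 22/5.
E[W | urn 3] = (1+10+10+3)/4 = 6.
E[W] = (1/3)·(9) + (1/3)·(22/5) + (1/3)·(6) = 97/15.

97/15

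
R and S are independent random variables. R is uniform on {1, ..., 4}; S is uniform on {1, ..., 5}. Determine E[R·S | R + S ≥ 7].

85/6

Outcomes with R + S ≥ 7: (2,5), (3,4), (3,5), (4,3), (4,4), (4,5), each with probability 1/20.
E[R·S | R + S ≥ 7] = (10 + 12 + 15 + 12 + 16 + 20) / 6 = 85/6.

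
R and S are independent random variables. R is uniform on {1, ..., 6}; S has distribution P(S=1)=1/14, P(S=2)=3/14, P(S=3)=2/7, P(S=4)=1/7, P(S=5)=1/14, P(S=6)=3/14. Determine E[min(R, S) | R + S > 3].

213/79

P(R + S > 3) = 79/84.
Summing min(R,S)·P(x,y) over outcomes with R + S > 3 gives 71/28.
E[min(R, S) | R + S > 3] = (71/28) / (79/84) = 213/79.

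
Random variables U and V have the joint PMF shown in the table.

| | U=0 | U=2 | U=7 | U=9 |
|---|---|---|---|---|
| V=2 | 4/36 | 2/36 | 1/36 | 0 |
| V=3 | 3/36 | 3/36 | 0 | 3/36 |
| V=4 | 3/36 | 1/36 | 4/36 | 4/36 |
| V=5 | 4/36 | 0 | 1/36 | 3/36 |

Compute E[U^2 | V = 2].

P(V = 2) = 7/36.
Σ U^2·P over the event = 0·(4/36) + 4·(2/36) + 49·(1/36) = 19/12.
E[U^2 | V = 2] = (19/12) / (7/36) = 57/7.

57/7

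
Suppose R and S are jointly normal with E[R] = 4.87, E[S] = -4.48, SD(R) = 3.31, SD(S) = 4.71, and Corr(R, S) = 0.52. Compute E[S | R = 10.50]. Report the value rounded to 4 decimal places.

-0.3141

The regression of S on R has slope ρ·σ_S/σ_R and passes through (μ_R, μ_S).
E[S | R=10.50] = -4.48 + (0.52)·(4.71/3.31)·(10.50 − (4.87)) = -4.48 + (0.73994)·(5.63) = -0.3141.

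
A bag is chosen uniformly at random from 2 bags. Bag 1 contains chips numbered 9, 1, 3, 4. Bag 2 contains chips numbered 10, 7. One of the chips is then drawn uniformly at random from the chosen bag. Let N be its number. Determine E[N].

E[N | bag 1] = (9+1+3+4)/4 = 17/4.
E[N | bag 2] = (10+7)/2 = 17/2.
E[N] = (1/2)·(17/4) + (1/2)·(17/2) = 51/8.

51/8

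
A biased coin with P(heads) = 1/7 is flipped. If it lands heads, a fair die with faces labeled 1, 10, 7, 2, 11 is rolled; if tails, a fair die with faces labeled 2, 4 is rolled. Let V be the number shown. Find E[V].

E[V | heads] = (1+10+7+2+11)/5 = 31/5.
E[V | tails] = (2+4)/2 = 3.
By the law of total expectation,
E[V] = (1/7)·(31/5) + (6/7)·(3) = 121/35.

121/35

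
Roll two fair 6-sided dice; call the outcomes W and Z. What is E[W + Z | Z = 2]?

11/2

Outcomes with Z = 2: (1,2), (2,2), (3,2), (4,2), (5,2), (6,2), each with probability 1/36.
E[W + Z | Z = 2] = (3 + 4 + 5 + 6 + 7 + 8) / 6 = 11/2.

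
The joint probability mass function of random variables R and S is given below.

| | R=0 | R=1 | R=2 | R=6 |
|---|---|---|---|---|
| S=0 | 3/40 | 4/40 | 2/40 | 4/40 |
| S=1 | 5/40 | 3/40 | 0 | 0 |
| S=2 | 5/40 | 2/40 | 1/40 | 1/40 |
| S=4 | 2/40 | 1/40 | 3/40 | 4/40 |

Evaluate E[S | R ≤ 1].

P(R ≤ 1) = 5/8.
Summing S·P(R=x,S=y) over the conditioning event gives 17/20.
E[S | R ≤ 1] = (17/20) / (5/8) = 34/25.

34/25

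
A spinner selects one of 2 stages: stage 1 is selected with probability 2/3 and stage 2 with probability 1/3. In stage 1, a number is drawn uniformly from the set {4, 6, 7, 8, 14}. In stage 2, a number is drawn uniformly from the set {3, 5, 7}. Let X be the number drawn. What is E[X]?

E[X | stage 1] = (4+6+7+8+14)/5 = 39/5.
E[X | stage 2] = (3+5+7)/3 = 5.
By the law of total expectation,
E[X] = (2/3)·(39/5) + (1/3)·(5) = 103/15.

103/15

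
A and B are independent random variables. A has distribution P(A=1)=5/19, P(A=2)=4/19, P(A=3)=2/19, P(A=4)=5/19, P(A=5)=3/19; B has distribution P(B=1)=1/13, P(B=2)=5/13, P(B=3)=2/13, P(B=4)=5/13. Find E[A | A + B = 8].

130/31

P(A + B = 8) = 31/247.
Summing A·P(x,y) over outcomes with A + B = 8 gives 10/19.
E[A | A + B = 8] = (10/19) / (31/247) = 130/31.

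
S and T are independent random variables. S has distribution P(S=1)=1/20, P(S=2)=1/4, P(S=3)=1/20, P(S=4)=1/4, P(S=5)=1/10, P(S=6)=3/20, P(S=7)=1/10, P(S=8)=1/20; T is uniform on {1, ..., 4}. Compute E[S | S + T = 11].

P(S + T = 11) = 3/80.
Summing S·P(x,y) over outcomes with S + T = 11 gives 11/40.
E[S | S + T = 11] = (11/40) / (3/80) = 22/3.

22/3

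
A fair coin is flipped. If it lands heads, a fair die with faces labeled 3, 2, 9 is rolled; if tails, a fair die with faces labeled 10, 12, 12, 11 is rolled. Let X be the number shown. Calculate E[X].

191/24

E[X | heads] = (3+2+9)/3 = 14/3.
E[X | tails] = (10+12+12+11)/4 = 45/4.
By the law of total expectation,
E[X] = (1/2)·(14/3) + (1/2)·(45/4) = 191/24.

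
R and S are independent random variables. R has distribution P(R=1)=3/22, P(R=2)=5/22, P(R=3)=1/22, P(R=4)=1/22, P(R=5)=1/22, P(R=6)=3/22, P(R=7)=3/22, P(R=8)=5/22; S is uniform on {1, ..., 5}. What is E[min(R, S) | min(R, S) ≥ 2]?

58/19

P(min(R, S) ≥ 2) = 38/55.
Summing min(R,S)·P(x,y) over outcomes with min(R, S) ≥ 2 gives 116/55.
E[min(R, S) | min(R, S) ≥ 2] = (116/55) / (38/55) = 58/19.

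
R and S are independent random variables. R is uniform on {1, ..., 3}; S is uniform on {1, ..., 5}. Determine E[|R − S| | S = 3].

1

P(S = 3) = 1/5.
Summing |R−S|·P(x,y) over outcomes with S = 3 gives 1/5.
E[|R − S| | S = 3] = (1/5) / (1/5) = 1.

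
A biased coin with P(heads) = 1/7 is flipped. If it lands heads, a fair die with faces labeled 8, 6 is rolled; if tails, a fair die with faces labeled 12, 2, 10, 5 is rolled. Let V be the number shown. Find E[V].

101/14

E[V | heads] = (8+6)/2 = 7.
E[V | tails] = (12+2+10+5)/4 = 29/4.
By the law of total expectation,
E[V] = (1/7)·(7) + (6/7)·(29/4) = 101/14.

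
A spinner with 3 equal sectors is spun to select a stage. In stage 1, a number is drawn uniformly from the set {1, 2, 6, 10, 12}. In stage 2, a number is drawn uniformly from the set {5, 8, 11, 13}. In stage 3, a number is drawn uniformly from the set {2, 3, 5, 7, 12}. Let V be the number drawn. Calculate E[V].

85/12

E[V | stage 1] = (1+2+6+10+12)/5 = 31/5.
E[V | stage 2] = (5+8+11+13)/4 = 37/4.
E[V | stage 3] = (2+3+5+7+12)/5 = 29/5.
By the law of total expectation,
E[V] = (1/3)·(31/5) + (1/3)·(37/4) + (1/3)·(29/5) = 85/12.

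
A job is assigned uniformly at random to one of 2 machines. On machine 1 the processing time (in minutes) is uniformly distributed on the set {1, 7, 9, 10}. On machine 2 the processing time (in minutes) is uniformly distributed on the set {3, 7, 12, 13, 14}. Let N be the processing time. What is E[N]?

331/40

E[N | machine 1] = (1+7+9+10)/4 = 27/4.
E[N | machine 2] = (3+7+12+13+14)/5 = 49/5.
By the law of total expectation,
E[N] = (1/2)·(27/4) + (1/2)·(49/5) = 331/40.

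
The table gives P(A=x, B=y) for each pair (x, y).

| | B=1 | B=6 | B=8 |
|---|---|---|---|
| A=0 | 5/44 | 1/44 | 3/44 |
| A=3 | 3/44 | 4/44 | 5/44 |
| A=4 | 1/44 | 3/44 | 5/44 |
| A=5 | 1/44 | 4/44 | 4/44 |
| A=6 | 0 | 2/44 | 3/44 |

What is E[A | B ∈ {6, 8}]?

P(B ∈ {6, 8}) = 17/22.
Summing A·P(A=x,B=y) over the conditioning event gives 129/44.
E[A | B ∈ {6, 8}] = (129/44) / (17/22) = 129/34.

129/34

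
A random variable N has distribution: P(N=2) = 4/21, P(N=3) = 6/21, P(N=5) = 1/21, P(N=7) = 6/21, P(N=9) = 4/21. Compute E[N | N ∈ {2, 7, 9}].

P(N ∈ {2, 7, 9}) = 2/3.
Σ over the event: 2·4/21 + 7·2/7 + 9·4/21 = 86/21.
E[N | N ∈ {2, 7, 9}] = (86/21) / (2/3) = 43/7.

43/7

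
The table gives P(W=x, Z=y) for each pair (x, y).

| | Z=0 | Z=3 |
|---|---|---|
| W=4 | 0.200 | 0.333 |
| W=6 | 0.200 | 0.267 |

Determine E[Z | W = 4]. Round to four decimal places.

P(W = 4) = 0.533.
Σ Z·P over the event = 0·(0.200) + 3·(0.333) = 0.999.
E[Z | W = 4] = (0.999) / (0.533) = 1.8743.

1.8743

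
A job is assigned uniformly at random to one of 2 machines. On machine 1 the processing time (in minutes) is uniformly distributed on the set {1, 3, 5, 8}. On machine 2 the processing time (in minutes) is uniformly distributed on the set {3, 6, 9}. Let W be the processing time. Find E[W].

E[W | machine 1] = (1+3+5+8)/4 = 17/4.
E[W | machine 2] = (3+6+9)/3 = 6.
E[W] = (1/2)·(17/4) + (1/2)·(6) = 41/8.

41/8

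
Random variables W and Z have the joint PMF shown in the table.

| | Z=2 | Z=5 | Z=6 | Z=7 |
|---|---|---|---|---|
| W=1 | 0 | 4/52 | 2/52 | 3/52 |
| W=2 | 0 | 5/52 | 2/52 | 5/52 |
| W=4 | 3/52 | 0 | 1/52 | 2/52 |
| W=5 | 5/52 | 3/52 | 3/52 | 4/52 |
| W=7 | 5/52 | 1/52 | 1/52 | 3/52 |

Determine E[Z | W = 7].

21/5

P(W = 7) = 5/26.
Σ Z·P over the event = 2·(5/52) + 5·(1/52) + 6·(1/52) + 7·(3/52) = 21/26.
E[Z | W = 7] = (21/26) / (5/26) = 21/5.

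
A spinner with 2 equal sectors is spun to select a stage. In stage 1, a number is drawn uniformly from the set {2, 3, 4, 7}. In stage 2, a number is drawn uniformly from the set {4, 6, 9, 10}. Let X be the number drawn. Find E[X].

45/8

E[X | stage 1] = (2+3+4+7)/4 = 4.
E[X | stage 2] = (4+6+9+10)/4 = 29/4.
By the law of total expectation,
E[X] = (1/2)·(4) + (1/2)·(29/4) = 45/8.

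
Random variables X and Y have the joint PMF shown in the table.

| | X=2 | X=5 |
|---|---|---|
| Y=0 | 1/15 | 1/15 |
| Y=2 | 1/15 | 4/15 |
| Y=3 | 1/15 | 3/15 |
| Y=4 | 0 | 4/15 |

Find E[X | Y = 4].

P(Y = 4) = 4/15.
Σ X·P over the event = 5·(4/15) = 4/3.
E[X | Y = 4] = (4/3) / (4/15) = 5.

5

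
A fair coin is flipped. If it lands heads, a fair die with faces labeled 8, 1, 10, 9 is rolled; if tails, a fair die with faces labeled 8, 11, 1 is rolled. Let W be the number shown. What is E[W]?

41/6

E[W | heads] = (8+1+10+9)/4 = 7.
E[W | tails] = (8+11+1)/3 = 20/3.
E[W] = (1/2)·(7) + (1/2)·(20/3) = 41/6.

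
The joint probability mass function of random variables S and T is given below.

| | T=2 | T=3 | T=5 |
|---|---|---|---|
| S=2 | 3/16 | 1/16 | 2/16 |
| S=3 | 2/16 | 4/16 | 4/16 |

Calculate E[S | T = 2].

12/5

P(T = 2) = 5/16.
Σ S·P over the event = 2·(3/16) + 3·(2/16) = 3/4.
E[S | T = 2] = (3/4) / (5/16) = 12/5.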